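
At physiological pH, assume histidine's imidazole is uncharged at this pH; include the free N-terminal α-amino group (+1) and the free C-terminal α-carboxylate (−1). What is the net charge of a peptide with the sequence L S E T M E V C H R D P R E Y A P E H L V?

-3

Near pH 7.4, K and R contribute +1 each, D and E contribute −1 each, and every other side chain (His included, as stated) is uncharged.
Positive (K, R): R10, R13 → +2.
Negative (D, E): E3, E6, D11, E14, E18 → −5.
The N-terminus (+1) and C-terminus (−1) cancel.
Net charge = (+2) + (−5) = −3.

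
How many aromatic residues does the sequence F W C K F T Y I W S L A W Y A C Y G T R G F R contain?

9

The aromatic amino acids are Phe (F, benzyl), Trp (W, indole), and Tyr (Y, phenol).
Matching residues: F1, W2, F5, Y7, W9, W13, Y14, Y17, F22.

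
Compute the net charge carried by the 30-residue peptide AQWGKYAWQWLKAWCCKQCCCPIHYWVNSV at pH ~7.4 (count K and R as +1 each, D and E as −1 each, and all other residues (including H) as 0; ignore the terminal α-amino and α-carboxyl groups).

+3

Positive (K, R): K5, K12, K17 → +3.
Negative (D, E): none → −0.
Net charge = (+3) + (−0) = +3.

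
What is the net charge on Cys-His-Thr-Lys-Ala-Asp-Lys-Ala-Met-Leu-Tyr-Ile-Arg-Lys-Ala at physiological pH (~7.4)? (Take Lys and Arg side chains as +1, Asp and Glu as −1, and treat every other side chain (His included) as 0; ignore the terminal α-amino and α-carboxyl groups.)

Positive (K, R): Lys4, Lys7, Arg13, Lys14 → +4.
Negative (D, E): Asp6 → −1.
Net charge = (+4) + (−1) = +3.

+3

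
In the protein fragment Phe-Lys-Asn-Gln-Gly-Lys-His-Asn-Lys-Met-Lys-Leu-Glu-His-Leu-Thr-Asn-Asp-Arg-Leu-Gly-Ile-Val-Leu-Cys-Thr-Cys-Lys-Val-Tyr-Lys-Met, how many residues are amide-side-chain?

4

Asparagine (N) and glutamine (Q) have uncharged amide side chains.
Matching residues: Asn3, Gln4, Asn8, Asn17.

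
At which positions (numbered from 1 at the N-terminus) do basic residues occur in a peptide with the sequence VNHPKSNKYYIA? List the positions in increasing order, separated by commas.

The basic amino acids are Lys (K), Arg (R), and His (H).
Matching residues: H3, K5, K8.

3, 5, 8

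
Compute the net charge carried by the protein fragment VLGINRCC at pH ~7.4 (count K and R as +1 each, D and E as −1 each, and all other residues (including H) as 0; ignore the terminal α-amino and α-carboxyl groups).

Positive (K, R): R6 → +1.
Negative (D, E): none → −0.
Net charge = (+1) + (−0) = +1.

+1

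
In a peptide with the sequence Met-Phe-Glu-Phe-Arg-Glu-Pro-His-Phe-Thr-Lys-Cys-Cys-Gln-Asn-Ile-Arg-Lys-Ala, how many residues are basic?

The basic amino acids are Lys (K), Arg (R), and His (H).
Matching residues: Arg5, His8, Lys11, Arg17, Lys18.

5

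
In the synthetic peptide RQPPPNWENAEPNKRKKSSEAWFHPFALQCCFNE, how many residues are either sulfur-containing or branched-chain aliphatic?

3

Sulfur-containing: C, M. Branched-chain aliphatic: I, L, V.
Sulfur-containing residues here: C30, C31 (2).
Branched-chain aliphatic residues here: L28 (1).
The two groups share no amino acid, so total = 2 + 1 = 3.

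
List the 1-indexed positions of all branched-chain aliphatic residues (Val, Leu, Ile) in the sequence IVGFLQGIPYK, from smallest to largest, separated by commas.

1, 2, 5, 8

Matching residues: I1, V2, L5, I8.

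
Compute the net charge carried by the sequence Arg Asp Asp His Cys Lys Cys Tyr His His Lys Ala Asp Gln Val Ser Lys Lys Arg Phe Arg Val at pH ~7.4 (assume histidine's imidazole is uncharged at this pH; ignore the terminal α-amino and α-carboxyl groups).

+4

Near pH 7.4, K and R contribute +1 each, D and E contribute −1 each, and every other side chain (His included, as stated) is uncharged.
Positive (K, R): Arg1, Lys6, Lys11, Lys17, Lys18, Arg19, Arg21 → +7.
Negative (D, E): Asp2, Asp3, Asp13 → −3.
Net charge = (+7) + (−3) = +4.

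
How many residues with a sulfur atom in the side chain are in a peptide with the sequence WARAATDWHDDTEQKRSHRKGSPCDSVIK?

Cysteine (C, thiol) and methionine (M, thioether) are the two sulfur-containing amino acids.
Matching residues: C24.

1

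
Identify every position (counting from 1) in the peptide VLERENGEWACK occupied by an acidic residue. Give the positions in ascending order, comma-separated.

3, 5, 8

Only D (aspartate) and E (glutamate) carry a side-chain carboxylic acid.
Matching residues: E3, E5, E8.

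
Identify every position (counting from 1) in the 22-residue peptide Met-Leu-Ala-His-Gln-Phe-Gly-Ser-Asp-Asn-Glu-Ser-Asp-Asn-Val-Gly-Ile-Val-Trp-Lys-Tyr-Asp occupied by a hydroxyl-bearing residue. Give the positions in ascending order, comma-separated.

8, 12, 21

S, T, and Y are the three residues with a side-chain hydroxyl.
Matching residues: Ser8, Ser12, Tyr21.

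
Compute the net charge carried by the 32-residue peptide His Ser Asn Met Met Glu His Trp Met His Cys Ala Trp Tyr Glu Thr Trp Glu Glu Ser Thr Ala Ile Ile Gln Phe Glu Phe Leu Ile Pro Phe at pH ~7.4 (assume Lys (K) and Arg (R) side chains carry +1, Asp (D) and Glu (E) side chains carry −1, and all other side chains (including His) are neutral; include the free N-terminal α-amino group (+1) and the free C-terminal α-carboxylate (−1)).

Positive (K, R): none → +0.
Negative (D, E): Glu6, Glu15, Glu18, Glu19, Glu27 → −5.
The N-terminus (+1) and C-terminus (−1) cancel.
Net charge = (+0) + (−5) = −5.

-5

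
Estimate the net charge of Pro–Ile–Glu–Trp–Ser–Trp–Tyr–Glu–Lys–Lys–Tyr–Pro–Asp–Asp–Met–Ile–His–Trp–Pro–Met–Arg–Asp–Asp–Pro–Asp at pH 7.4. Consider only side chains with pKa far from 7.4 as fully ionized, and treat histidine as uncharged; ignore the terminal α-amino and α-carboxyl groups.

At pH ~7.4 the Lys and Arg side chains are protonated (+1), the Asp and Glu side chains are deprotonated (−1), and with His taken as neutral all other side chains carry no charge.
Positive (K, R): Lys9, Lys10, Arg21 → +3.
Negative (D, E): Glu3, Glu8, Asp13, Asp14, Asp22, Asp23, Asp25 → −7.
Net charge = (+3) + (−7) = −4.

-4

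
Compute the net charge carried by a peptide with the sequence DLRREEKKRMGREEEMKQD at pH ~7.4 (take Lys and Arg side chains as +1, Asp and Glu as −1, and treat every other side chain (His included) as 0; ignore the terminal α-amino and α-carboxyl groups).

Positive (K, R): R3, R4, K7, K8, R9, R12, K17 → +7.
Negative (D, E): D1, E5, E6, E13, E14, E15, D19 → −7.
Net charge = (+7) + (−7) = 0.

0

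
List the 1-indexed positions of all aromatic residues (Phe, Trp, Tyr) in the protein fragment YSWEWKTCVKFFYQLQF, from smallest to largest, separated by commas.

1, 3, 5, 11, 12, 13, 17

Matching residues: Y1, W3, W5, F11, F12, Y13, F17.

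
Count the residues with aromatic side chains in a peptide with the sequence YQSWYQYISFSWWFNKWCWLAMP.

F, W, and Y each carry an aromatic ring on the side chain.
Matching residues: Y1, W4, Y5, Y7, F10, W12, W13, F14, W17, W19.

10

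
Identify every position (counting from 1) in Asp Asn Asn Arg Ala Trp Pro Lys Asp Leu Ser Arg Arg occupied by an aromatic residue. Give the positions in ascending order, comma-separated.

F, W, and Y each carry an aromatic ring on the side chain.
Matching residues: Trp6.

6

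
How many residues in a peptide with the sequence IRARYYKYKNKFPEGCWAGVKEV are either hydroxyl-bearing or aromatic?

Hydroxyl-bearing: S, T, Y. Aromatic: F, W, Y.
Hydroxyl-bearing residues here: Y5, Y6, Y8 (3).
Aromatic residues here: Y5, Y6, Y8, F12, W17 (5).
Y is in both groups, so the 3 Y residues must not be double-counted.
Total = 3 + 5 − 3 = 5.

5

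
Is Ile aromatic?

The aromatic amino acids are Phe (F, benzyl), Trp (W, indole), and Tyr (Y, phenol).
Isoleucine is not in this group.

No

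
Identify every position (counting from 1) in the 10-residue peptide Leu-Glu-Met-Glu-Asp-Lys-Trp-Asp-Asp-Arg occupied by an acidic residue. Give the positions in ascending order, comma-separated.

Only D (aspartate) and E (glutamate) carry a side-chain carboxylic acid.
Matching residues: Glu2, Glu4, Asp5, Asp8, Asp9.

2, 4, 5, 8, 9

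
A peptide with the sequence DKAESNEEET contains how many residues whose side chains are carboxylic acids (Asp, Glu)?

5

Matching residues: D1, E4, E7, E8, E9.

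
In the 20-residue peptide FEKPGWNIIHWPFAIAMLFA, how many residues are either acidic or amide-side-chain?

Acidic: D, E. Amide-side-chain: N, Q.
Acidic residues here: E2 (1).
Amide-side-chain residues here: N7 (1).
The two groups share no amino acid, so total = 1 + 1 = 2.

2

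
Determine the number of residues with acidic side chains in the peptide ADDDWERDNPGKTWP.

5

The acidic residues are Asp (D) and Glu (E), whose side chains end in a carboxylate group.
Matching residues: D2, D3, D4, E6, D8.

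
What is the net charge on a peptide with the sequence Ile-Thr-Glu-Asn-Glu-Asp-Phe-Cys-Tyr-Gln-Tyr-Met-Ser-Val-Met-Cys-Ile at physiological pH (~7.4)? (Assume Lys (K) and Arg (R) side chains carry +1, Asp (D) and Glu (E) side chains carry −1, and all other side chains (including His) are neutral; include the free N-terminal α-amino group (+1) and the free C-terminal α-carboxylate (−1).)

Positive (K, R): none → +0.
Negative (D, E): Glu3, Glu5, Asp6 → −3.
The N-terminus (+1) and C-terminus (−1) cancel.
Net charge = (+0) + (−3) = −3.

-3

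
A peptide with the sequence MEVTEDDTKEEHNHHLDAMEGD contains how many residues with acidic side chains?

Aspartate (D) and glutamate (E) have carboxylic-acid side chains and are the acidic amino acids.
Matching residues: E2, E5, D6, D7, E10, E11, D17, E20, D22.

9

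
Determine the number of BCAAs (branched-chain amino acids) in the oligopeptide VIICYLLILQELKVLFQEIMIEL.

13

Valine (V), leucine (L), and isoleucine (I) are the branched-chain amino acids.
Matching residues: V1, I2, I3, L6, L7, I8, L9, L12, V14, L15, I19, I21, L23.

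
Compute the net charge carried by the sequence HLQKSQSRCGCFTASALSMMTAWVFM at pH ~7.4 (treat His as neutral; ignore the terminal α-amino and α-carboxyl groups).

+2

At pH ~7.4 the Lys and Arg side chains are protonated (+1), the Asp and Glu side chains are deprotonated (−1), and with His taken as neutral all other side chains carry no charge.
Positive (K, R): K4, R8 → +2.
Negative (D, E): none → −0.
Net charge = (+2) + (−0) = +2.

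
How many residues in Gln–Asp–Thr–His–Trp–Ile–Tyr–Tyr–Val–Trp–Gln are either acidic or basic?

Acidic: D, E. Basic: H, K, R.
Acidic residues here: Asp2 (1).
Basic residues here: His4 (1).
The two groups share no amino acid, so total = 1 + 1 = 2.

2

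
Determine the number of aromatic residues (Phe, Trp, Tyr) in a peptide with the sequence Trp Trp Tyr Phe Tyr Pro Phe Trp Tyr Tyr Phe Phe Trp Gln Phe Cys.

13

Matching residues: Trp1, Trp2, Tyr3, Phe4, Tyr5, Phe7, Trp8, Tyr9, Tyr10, Phe11, Phe12, Trp13, Phe15.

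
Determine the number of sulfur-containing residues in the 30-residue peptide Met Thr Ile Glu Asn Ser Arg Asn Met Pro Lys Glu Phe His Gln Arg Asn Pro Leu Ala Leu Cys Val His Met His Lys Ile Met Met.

6

Only Cys (C) and Met (M) have a sulfur atom in the side chain.
Matching residues: Met1, Met9, Cys22, Met25, Met29, Met30.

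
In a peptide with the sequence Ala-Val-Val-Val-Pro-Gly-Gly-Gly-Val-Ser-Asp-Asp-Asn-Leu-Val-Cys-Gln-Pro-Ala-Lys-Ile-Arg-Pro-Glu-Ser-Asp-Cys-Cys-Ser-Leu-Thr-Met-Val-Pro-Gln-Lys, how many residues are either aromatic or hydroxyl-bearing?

Aromatic: F, W, Y. Hydroxyl-bearing: S, T, Y.
Aromatic residues here: none (0).
Hydroxyl-bearing residues here: Ser10, Ser25, Ser29, Thr31 (4).
(Y belongs to both groups, but none appear in this sequence.) Total = 0 + 4 = 4.

4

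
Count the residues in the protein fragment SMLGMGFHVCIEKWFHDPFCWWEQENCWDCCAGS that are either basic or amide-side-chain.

Basic: H, K, R. Amide-side-chain: N, Q.
Basic residues here: H8, K13, H16 (3).
Amide-side-chain residues here: Q24, N26 (2).
The two groups share no amino acid, so total = 3 + 2 = 5.

5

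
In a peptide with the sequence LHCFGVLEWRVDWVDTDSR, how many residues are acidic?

Aspartate (D) and glutamate (E) have carboxylic-acid side chains and are the acidic amino acids.
Matching residues: E8, D12, D15, D17.

4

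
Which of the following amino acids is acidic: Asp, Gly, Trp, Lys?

Asp

The acidic residues are Asp (D) and Glu (E), whose side chains end in a carboxylate group.
Of the listed options, only Asp belongs to this group.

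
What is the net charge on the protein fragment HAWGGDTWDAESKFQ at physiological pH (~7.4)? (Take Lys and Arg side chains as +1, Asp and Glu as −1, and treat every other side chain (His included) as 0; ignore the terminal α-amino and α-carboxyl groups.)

Positive (K, R): K13 → +1.
Negative (D, E): D6, D9, E11 → −3.
Net charge = (+1) + (−3) = −2.

-2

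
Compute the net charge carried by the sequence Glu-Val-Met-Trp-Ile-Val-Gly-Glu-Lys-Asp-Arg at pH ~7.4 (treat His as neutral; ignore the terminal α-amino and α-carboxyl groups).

-1

The side chains ionized at physiological pH are Lys/Arg (+1) and Asp/Glu (−1); with His treated as neutral, nothing else contributes.
Positive (K, R): Lys9, Arg11 → +2.
Negative (D, E): Glu1, Glu8, Asp10 → −3.
Net charge = (+2) + (−3) = −1.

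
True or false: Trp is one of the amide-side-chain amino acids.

Asparagine (N) and glutamine (Q) have uncharged amide side chains.
Tryptophan is not in this group.

False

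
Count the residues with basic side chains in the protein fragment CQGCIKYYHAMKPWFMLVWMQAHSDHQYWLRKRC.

K, R, and H are the three residues with basic side chains (ε-amine, guanidinium, and imidazole respectively).
Matching residues: K6, H9, K12, H23, H26, R31, K32, R33.

8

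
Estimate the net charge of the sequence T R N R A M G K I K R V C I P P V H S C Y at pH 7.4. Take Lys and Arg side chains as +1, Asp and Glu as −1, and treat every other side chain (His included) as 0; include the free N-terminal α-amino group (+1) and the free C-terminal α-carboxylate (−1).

+5

Positive (K, R): R2, R4, K8, K10, R11 → +5.
Negative (D, E): none → −0.
The N-terminus (+1) and C-terminus (−1) cancel.
Net charge = (+5) + (−0) = +5.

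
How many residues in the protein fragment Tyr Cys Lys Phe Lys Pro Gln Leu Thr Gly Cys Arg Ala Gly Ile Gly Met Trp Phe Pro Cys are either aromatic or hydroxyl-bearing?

5

Aromatic: F, W, Y. Hydroxyl-bearing: S, T, Y.
Aromatic residues here: Tyr1, Phe4, Trp18, Phe19 (4).
Hydroxyl-bearing residues here: Tyr1, Thr9 (2).
Y is in both groups, so the 1 Y residue must not be double-counted.
Total = 4 + 2 − 1 = 5.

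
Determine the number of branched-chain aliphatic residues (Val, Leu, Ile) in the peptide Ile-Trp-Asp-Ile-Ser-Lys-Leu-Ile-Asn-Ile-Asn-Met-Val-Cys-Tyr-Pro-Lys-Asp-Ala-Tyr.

6

Matching residues: Ile1, Ile4, Leu7, Ile8, Ile10, Val13.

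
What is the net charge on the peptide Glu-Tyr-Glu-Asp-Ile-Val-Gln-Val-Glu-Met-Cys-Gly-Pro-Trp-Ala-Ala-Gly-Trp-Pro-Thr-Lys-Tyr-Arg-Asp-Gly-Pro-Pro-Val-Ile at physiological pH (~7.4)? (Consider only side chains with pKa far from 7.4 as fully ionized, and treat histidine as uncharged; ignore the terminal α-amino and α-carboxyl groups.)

-3

The side chains ionized at physiological pH are Lys/Arg (+1) and Asp/Glu (−1); with His treated as neutral, nothing else contributes.
Positive (K, R): Lys21, Arg23 → +2.
Negative (D, E): Glu1, Glu3, Asp4, Glu9, Asp24 → −5.
Net charge = (+2) + (−5) = −3.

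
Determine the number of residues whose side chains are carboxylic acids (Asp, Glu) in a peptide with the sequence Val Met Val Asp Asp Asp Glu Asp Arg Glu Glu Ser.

7

Matching residues: Asp4, Asp5, Asp6, Glu7, Asp8, Glu10, Glu11.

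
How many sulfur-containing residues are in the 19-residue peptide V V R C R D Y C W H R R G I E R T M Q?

3

Only Cys (C) and Met (M) have a sulfur atom in the side chain.
Matching residues: C4, C8, M18.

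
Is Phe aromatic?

Phenylalanine (F), tryptophan (W), and tyrosine (Y) have aromatic ring side chains.
Phenylalanine is in this group.

Yes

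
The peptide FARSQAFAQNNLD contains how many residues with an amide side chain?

The amide-side-chain residues are Asn (N) and Gln (Q).
Matching residues: Q5, Q9, N10, N11.

4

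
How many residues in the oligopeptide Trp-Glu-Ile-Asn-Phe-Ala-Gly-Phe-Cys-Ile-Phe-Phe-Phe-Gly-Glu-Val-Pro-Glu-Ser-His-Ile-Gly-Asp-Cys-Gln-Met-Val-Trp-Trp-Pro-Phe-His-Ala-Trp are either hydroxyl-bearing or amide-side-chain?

3

Hydroxyl-bearing: S, T, Y. Amide-side-chain: N, Q.
Hydroxyl-bearing residues here: Ser19 (1).
Amide-side-chain residues here: Asn4, Gln25 (2).
The two groups share no amino acid, so total = 1 + 2 = 3.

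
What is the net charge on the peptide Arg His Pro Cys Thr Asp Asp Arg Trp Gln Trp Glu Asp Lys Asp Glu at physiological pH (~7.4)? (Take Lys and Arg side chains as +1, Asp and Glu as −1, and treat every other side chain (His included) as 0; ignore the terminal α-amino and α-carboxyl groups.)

Positive (K, R): Arg1, Arg8, Lys14 → +3.
Negative (D, E): Asp6, Asp7, Glu12, Asp13, Asp15, Glu16 → −6.
Net charge = (+3) + (−6) = −3.

-3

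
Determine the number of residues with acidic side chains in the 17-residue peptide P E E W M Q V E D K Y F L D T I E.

6

Only D (aspartate) and E (glutamate) carry a side-chain carboxylic acid.
Matching residues: E2, E3, E8, D9, D14, E17.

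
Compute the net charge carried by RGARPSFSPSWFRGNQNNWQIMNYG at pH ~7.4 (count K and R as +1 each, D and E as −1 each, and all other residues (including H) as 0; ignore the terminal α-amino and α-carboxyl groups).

+3

Positive (K, R): R1, R4, R13 → +3.
Negative (D, E): none → −0.
Net charge = (+3) + (−0) = +3.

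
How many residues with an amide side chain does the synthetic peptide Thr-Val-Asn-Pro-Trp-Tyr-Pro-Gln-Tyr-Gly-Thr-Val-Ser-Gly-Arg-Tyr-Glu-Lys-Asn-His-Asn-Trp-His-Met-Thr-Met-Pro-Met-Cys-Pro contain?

4

Asparagine (N) and glutamine (Q) have uncharged amide side chains.
Matching residues: Asn3, Gln8, Asn19, Asn21.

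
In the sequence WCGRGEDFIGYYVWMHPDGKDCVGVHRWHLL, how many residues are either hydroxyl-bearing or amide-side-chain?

2

Hydroxyl-bearing: S, T, Y. Amide-side-chain: N, Q.
Hydroxyl-bearing residues here: Y11, Y12 (2).
Amide-side-chain residues here: none (0).
The two groups share no amino acid, so total = 2 + 0 = 2.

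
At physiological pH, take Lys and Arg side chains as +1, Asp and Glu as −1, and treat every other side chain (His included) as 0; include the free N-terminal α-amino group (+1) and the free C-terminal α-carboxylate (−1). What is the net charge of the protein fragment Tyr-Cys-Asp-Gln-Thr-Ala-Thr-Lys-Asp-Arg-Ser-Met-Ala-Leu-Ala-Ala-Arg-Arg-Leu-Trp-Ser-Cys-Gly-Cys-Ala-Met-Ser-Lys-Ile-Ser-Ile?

Positive (K, R): Lys8, Arg10, Arg17, Arg18, Lys28 → +5.
Negative (D, E): Asp3, Asp9 → −2.
The N-terminus (+1) and C-terminus (−1) cancel.
Net charge = (+5) + (−2) = +3.

+3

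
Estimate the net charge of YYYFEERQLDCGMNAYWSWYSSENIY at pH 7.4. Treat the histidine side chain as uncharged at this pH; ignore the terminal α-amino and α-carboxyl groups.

At pH ~7.4 the Lys and Arg side chains are protonated (+1), the Asp and Glu side chains are deprotonated (−1), and with His taken as neutral all other side chains carry no charge.
Positive (K, R): R7 → +1.
Negative (D, E): E5, E6, D10, E23 → −4.
Net charge = (+1) + (−4) = −3.

-3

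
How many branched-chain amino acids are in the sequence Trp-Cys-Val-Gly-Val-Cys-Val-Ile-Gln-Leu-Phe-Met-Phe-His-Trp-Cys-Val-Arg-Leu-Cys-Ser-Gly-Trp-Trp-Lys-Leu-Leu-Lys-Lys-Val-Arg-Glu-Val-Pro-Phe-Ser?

11

Valine (V), leucine (L), and isoleucine (I) are the branched-chain amino acids.
Matching residues: Val3, Val5, Val7, Ile8, Leu10, Val17, Leu19, Leu26, Leu27, Val30, Val33.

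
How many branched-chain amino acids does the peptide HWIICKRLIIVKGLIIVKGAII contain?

Valine (V), leucine (L), and isoleucine (I) are the branched-chain amino acids.
Matching residues: I3, I4, L8, I9, I10, V11, L14, I15, I16, V17, I21, I22.

12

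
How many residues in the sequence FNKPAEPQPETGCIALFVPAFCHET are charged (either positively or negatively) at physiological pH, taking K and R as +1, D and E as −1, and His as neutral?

Charged side chains at pH ~7.4: K, R (positive); D, E (negative).
Matching residues: K3, E6, E10, E24.

4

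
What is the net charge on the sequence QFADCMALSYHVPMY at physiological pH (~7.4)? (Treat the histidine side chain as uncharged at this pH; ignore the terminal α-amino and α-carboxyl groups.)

-1

The side chains ionized at physiological pH are Lys/Arg (+1) and Asp/Glu (−1); with His treated as neutral, nothing else contributes.
Positive (K, R): none → +0.
Negative (D, E): D4 → −1.
Net charge = (+0) + (−1) = −1.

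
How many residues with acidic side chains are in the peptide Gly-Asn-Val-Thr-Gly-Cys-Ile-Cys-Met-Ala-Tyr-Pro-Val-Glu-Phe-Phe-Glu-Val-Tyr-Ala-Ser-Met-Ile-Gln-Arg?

2

Only D (aspartate) and E (glutamate) carry a side-chain carboxylic acid.
Matching residues: Glu14, Glu17.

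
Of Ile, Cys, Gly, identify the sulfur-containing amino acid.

Cys

Only Cys (C) and Met (M) have a sulfur atom in the side chain.
Of the listed options, only Cys belongs to this group.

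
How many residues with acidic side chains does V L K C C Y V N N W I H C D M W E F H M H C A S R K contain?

2

Aspartate (D) and glutamate (E) have carboxylic-acid side chains and are the acidic amino acids.
Matching residues: D14, E17.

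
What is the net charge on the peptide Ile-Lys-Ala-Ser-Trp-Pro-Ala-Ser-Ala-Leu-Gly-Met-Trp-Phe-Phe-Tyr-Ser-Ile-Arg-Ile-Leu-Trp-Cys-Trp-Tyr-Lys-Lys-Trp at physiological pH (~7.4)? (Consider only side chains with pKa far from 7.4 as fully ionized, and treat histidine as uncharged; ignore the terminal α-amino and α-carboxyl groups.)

Near pH 7.4, K and R contribute +1 each, D and E contribute −1 each, and every other side chain (His included, as stated) is uncharged.
Positive (K, R): Lys2, Arg19, Lys26, Lys27 → +4.
Negative (D, E): none → −0.
Net charge = (+4) + (−0) = +4.

+4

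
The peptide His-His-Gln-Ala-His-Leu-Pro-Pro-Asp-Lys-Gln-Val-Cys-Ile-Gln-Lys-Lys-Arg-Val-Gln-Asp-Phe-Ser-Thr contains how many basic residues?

7

Lysine (K), arginine (R), and histidine (H) have basic, nitrogen-containing side chains.
Matching residues: His1, His2, His5, Lys10, Lys16, Lys17, Arg18.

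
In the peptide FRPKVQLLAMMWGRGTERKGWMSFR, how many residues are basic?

6

Lysine (K), arginine (R), and histidine (H) have basic, nitrogen-containing side chains.
Matching residues: R2, K4, R14, R18, K19, R25.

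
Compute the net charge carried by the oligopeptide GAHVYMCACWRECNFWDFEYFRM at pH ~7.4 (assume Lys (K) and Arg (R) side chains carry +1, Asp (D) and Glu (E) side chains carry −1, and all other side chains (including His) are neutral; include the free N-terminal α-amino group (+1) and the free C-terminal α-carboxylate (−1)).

-1

Positive (K, R): R11, R22 → +2.
Negative (D, E): E12, D17, E19 → −3.
The N-terminus (+1) and C-terminus (−1) cancel.
Net charge = (+2) + (−3) = −1.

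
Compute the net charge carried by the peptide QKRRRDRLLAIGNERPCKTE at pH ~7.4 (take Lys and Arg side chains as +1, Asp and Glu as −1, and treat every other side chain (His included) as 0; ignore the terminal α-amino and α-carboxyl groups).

+4

Positive (K, R): K2, R3, R4, R5, R7, R15, K18 → +7.
Negative (D, E): D6, E14, E20 → −3.
Net charge = (+7) + (−3) = +4.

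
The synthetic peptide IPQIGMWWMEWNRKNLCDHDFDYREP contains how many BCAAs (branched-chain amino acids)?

3

V, L, and I make up the branched-chain aliphatic group.
Matching residues: I1, I4, L16.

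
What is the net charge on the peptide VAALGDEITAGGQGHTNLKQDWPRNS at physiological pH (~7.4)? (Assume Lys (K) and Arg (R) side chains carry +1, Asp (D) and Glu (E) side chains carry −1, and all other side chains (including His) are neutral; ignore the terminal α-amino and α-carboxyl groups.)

-1

Positive (K, R): K19, R24 → +2.
Negative (D, E): D6, E7, D21 → −3.
Net charge = (+2) + (−3) = −1.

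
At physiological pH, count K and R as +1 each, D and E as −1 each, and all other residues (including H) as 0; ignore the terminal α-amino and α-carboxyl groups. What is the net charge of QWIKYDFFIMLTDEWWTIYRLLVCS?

Positive (K, R): K4, R20 → +2.
Negative (D, E): D6, D13, E14 → −3.
Net charge = (+2) + (−3) = −1.

-1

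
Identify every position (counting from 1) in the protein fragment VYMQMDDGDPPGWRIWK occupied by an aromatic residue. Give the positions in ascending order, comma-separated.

Phenylalanine (F), tryptophan (W), and tyrosine (Y) have aromatic ring side chains.
Matching residues: Y2, W13, W16.

2, 13, 16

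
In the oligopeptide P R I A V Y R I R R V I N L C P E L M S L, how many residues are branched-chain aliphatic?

8

V, L, and I make up the branched-chain aliphatic group.
Matching residues: I3, V5, I8, V11, I12, L14, L18, L21.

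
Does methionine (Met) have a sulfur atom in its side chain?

The sulfur-bearing residues are cysteine (–SH) and methionine (–S–CH₃).
Methionine is in this group.

Yes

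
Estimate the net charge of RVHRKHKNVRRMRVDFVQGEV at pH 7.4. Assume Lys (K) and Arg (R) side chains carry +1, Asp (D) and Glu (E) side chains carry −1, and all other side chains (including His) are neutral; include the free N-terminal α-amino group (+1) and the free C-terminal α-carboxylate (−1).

Positive (K, R): R1, R4, K5, K7, R10, R11, R13 → +7.
Negative (D, E): D15, E20 → −2.
The N-terminus (+1) and C-terminus (−1) cancel.
Net charge = (+7) + (−2) = +5.

+5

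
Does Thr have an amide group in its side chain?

The amide-side-chain residues are Asn (N) and Gln (Q).
Threonine is not in this group.

No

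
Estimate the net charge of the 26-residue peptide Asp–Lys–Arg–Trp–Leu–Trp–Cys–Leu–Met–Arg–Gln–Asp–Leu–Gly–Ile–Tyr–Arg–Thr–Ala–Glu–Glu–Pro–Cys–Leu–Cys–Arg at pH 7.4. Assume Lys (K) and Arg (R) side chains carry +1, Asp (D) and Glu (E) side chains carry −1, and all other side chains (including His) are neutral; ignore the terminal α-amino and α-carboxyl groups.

+1

Positive (K, R): Lys2, Arg3, Arg10, Arg17, Arg26 → +5.
Negative (D, E): Asp1, Asp12, Glu20, Glu21 → −4.
Net charge = (+5) + (−4) = +1.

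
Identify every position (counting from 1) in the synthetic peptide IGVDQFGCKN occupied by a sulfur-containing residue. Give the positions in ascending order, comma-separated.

The sulfur-bearing residues are cysteine (–SH) and methionine (–S–CH₃).
Matching residues: C8.

8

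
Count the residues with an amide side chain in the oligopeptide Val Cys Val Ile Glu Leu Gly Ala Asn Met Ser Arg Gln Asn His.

The amide-side-chain residues are Asn (N) and Gln (Q).
Matching residues: Asn9, Gln13, Asn14.

3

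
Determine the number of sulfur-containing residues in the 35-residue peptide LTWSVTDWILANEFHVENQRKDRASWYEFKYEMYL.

1

Cysteine (C, thiol) and methionine (M, thioether) are the two sulfur-containing amino acids.
Matching residues: M33.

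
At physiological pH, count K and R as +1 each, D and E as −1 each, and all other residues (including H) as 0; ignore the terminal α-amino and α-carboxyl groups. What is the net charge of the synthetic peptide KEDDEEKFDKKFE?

Positive (K, R): K1, K7, K10, K11 → +4.
Negative (D, E): E2, D3, D4, E5, E6, D9, E13 → −7.
Net charge = (+4) + (−7) = −3.

-3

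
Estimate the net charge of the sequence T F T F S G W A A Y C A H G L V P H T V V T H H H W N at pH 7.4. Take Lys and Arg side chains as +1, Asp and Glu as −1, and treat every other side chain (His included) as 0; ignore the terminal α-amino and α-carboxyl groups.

0

Positive (K, R): none → +0.
Negative (D, E): none → −0.
Net charge = (+0) + (−0) = 0.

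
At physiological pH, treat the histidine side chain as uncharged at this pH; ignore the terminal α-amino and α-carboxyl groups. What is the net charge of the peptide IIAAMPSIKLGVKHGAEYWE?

The side chains ionized at physiological pH are Lys/Arg (+1) and Asp/Glu (−1); with His treated as neutral, nothing else contributes.
Positive (K, R): K9, K13 → +2.
Negative (D, E): E17, E20 → −2.
Net charge = (+2) + (−2) = 0.

0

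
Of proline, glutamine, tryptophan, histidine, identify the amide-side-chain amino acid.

The amide-side-chain residues are Asn (N) and Gln (Q).
Of the listed options, only glutamine belongs to this group.

glutamine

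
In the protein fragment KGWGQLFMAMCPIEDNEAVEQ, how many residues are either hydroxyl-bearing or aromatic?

Hydroxyl-bearing: S, T, Y. Aromatic: F, W, Y.
Hydroxyl-bearing residues here: none (0).
Aromatic residues here: W3, F7 (2).
(Y belongs to both groups, but none appear in this sequence.) Total = 0 + 2 = 2.

2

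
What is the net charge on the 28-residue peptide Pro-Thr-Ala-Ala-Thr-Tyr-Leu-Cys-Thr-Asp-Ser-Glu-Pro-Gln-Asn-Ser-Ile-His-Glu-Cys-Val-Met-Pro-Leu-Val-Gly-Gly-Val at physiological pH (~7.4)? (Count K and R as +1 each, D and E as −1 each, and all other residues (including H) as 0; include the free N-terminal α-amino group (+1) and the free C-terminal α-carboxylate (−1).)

-3

Positive (K, R): none → +0.
Negative (D, E): Asp10, Glu12, Glu19 → −3.
The N-terminus (+1) and C-terminus (−1) cancel.
Net charge = (+0) + (−3) = −3.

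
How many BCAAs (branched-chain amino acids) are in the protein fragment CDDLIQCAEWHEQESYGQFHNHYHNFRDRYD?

2

The BCAAs are Val, Leu, and Ile — aliphatic side chains with a branch point.
Matching residues: L4, I5.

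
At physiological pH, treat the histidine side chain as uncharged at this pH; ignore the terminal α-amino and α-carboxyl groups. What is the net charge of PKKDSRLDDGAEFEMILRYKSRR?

+2

The side chains ionized at physiological pH are Lys/Arg (+1) and Asp/Glu (−1); with His treated as neutral, nothing else contributes.
Positive (K, R): K2, K3, R6, R18, K20, R22, R23 → +7.
Negative (D, E): D4, D8, D9, E12, E14 → −5.
Net charge = (+7) + (−5) = +2.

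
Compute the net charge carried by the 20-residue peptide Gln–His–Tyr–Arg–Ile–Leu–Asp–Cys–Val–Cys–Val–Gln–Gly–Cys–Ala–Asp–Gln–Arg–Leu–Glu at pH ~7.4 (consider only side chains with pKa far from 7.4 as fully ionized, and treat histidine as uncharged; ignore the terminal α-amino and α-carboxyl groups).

At pH ~7.4 the Lys and Arg side chains are protonated (+1), the Asp and Glu side chains are deprotonated (−1), and with His taken as neutral all other side chains carry no charge.
Positive (K, R): Arg4, Arg18 → +2.
Negative (D, E): Asp7, Asp16, Glu20 → −3.
Net charge = (+2) + (−3) = −1.

-1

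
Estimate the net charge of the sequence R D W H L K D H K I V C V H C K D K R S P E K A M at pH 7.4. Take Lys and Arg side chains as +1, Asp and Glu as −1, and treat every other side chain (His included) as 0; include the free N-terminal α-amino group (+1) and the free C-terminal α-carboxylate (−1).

Positive (K, R): R1, K6, K9, K16, K18, R19, K23 → +7.
Negative (D, E): D2, D7, D17, E22 → −4.
The N-terminus (+1) and C-terminus (−1) cancel.
Net charge = (+7) + (−4) = +3.

+3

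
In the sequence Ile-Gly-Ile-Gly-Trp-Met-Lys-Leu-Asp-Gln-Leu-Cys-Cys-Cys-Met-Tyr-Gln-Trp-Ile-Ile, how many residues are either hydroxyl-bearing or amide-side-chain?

Hydroxyl-bearing: S, T, Y. Amide-side-chain: N, Q.
Hydroxyl-bearing residues here: Tyr16 (1).
Amide-side-chain residues here: Gln10, Gln17 (2).
The two groups share no amino acid, so total = 1 + 2 = 3.

3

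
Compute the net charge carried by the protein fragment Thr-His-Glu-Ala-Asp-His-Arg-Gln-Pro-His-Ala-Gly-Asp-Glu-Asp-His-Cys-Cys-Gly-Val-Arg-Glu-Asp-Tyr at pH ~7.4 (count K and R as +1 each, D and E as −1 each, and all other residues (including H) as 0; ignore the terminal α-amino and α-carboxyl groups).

Positive (K, R): Arg7, Arg21 → +2.
Negative (D, E): Glu3, Asp5, Asp13, Glu14, Asp15, Glu22, Asp23 → −7.
Net charge = (+2) + (−7) = −5.

-5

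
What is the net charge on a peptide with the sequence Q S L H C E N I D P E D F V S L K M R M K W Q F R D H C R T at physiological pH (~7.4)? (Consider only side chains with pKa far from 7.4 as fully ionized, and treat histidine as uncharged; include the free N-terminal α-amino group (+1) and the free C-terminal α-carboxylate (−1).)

Near pH 7.4, K and R contribute +1 each, D and E contribute −1 each, and every other side chain (His included, as stated) is uncharged.
Positive (K, R): K17, R19, K21, R25, R29 → +5.
Negative (D, E): E6, D9, E11, D12, D26 → −5.
The N-terminus (+1) and C-terminus (−1) cancel.
Net charge = (+5) + (−5) = 0.

0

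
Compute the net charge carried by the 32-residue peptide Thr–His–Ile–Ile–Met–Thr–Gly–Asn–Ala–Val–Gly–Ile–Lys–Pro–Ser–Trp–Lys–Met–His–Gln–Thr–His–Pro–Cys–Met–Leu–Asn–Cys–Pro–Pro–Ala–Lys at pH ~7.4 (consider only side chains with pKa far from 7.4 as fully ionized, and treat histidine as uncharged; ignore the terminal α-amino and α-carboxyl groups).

Near pH 7.4, K and R contribute +1 each, D and E contribute −1 each, and every other side chain (His included, as stated) is uncharged.
Positive (K, R): Lys13, Lys17, Lys32 → +3.
Negative (D, E): none → −0.
Net charge = (+3) + (−0) = +3.

+3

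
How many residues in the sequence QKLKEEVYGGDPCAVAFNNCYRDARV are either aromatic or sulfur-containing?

5

Aromatic: F, W, Y. Sulfur-containing: C, M.
Aromatic residues here: Y8, F17, Y21 (3).
Sulfur-containing residues here: C13, C20 (2).
The two groups share no amino acid, so total = 3 + 2 = 5.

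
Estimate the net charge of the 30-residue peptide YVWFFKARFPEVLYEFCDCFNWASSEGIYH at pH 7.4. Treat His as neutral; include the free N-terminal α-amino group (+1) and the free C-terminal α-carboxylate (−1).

-2

At pH ~7.4 the Lys and Arg side chains are protonated (+1), the Asp and Glu side chains are deprotonated (−1), and with His taken as neutral all other side chains carry no charge.
Positive (K, R): K6, R8 → +2.
Negative (D, E): E11, E15, D18, E26 → −4.
The N-terminus (+1) and C-terminus (−1) cancel.
Net charge = (+2) + (−4) = −2.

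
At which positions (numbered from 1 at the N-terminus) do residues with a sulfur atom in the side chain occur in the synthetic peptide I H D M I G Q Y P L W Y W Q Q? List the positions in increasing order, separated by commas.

The sulfur-bearing residues are cysteine (–SH) and methionine (–S–CH₃).
Matching residues: M4.

4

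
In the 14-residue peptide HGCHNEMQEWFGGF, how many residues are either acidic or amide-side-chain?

4

Acidic: D, E. Amide-side-chain: N, Q.
Acidic residues here: E6, E9 (2).
Amide-side-chain residues here: N5, Q8 (2).
The two groups share no amino acid, so total = 2 + 2 = 4.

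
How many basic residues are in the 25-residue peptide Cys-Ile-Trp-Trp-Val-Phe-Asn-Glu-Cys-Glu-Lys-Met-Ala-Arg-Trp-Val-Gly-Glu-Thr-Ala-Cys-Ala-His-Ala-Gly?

3

The basic amino acids are Lys (K), Arg (R), and His (H).
Matching residues: Lys11, Arg14, His23.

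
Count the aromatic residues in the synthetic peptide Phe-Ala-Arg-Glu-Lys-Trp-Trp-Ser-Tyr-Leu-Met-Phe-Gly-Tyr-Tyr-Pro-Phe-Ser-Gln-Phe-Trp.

Phenylalanine (F), tryptophan (W), and tyrosine (Y) have aromatic ring side chains.
Matching residues: Phe1, Trp6, Trp7, Tyr9, Phe12, Tyr14, Tyr15, Phe17, Phe20, Trp21.

10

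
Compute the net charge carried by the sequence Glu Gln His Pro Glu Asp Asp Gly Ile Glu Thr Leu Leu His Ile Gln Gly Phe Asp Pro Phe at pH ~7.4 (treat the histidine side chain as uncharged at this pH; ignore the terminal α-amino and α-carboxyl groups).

The side chains ionized at physiological pH are Lys/Arg (+1) and Asp/Glu (−1); with His treated as neutral, nothing else contributes.
Positive (K, R): none → +0.
Negative (D, E): Glu1, Glu5, Asp6, Asp7, Glu10, Asp19 → −6.
Net charge = (+0) + (−6) = −6.

-6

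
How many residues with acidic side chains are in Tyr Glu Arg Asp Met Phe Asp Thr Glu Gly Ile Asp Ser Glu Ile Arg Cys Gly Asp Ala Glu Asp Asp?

10

Aspartate (D) and glutamate (E) have carboxylic-acid side chains and are the acidic amino acids.
Matching residues: Glu2, Asp4, Asp7, Glu9, Asp12, Glu14, Asp19, Glu21, Asp22, Asp23.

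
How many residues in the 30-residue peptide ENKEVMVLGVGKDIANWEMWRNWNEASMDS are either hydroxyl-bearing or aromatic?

5

Hydroxyl-bearing: S, T, Y. Aromatic: F, W, Y.
Hydroxyl-bearing residues here: S27, S30 (2).
Aromatic residues here: W17, W20, W23 (3).
(Y belongs to both groups, but none appear in this sequence.) Total = 2 + 3 = 5.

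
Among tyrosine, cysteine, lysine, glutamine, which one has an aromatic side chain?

tyrosine

Phenylalanine (F), tryptophan (W), and tyrosine (Y) have aromatic ring side chains.
Of the listed options, only tyrosine belongs to this group.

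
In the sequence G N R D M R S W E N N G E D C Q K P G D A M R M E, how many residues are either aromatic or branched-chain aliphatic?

Aromatic: F, W, Y. Branched-chain aliphatic: I, L, V.
Aromatic residues here: W8 (1).
Branched-chain aliphatic residues here: none (0).
The two groups share no amino acid, so total = 1 + 0 = 1.

1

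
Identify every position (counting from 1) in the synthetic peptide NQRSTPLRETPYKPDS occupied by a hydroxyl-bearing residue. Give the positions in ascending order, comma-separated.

4, 5, 10, 12, 16

Matching residues: S4, T5, T10, Y12, S16.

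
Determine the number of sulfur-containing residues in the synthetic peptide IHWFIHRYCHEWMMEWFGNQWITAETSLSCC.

5

Only Cys (C) and Met (M) have a sulfur atom in the side chain.
Matching residues: C9, M13, M14, C30, C31.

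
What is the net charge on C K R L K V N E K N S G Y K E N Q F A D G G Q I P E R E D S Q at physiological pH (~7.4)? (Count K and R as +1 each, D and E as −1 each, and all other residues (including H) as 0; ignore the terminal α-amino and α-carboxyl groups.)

Positive (K, R): K2, R3, K5, K9, K14, R27 → +6.
Negative (D, E): E8, E15, D20, E26, E28, D29 → −6.
Net charge = (+6) + (−6) = 0.

0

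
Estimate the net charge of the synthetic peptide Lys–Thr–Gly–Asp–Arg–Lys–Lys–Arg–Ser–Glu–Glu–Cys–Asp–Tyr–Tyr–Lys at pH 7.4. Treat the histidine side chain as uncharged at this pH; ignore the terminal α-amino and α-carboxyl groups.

At pH ~7.4 the Lys and Arg side chains are protonated (+1), the Asp and Glu side chains are deprotonated (−1), and with His taken as neutral all other side chains carry no charge.
Positive (K, R): Lys1, Arg5, Lys6, Lys7, Arg8, Lys16 → +6.
Negative (D, E): Asp4, Glu10, Glu11, Asp13 → −4.
Net charge = (+6) + (−4) = +2.

+2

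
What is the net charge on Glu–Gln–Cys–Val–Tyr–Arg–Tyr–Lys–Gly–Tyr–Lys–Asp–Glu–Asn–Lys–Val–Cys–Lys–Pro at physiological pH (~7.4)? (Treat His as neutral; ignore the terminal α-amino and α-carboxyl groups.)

At pH ~7.4 the Lys and Arg side chains are protonated (+1), the Asp and Glu side chains are deprotonated (−1), and with His taken as neutral all other side chains carry no charge.
Positive (K, R): Arg6, Lys8, Lys11, Lys15, Lys18 → +5.
Negative (D, E): Glu1, Asp12, Glu13 → −3.
Net charge = (+5) + (−3) = +2.

+2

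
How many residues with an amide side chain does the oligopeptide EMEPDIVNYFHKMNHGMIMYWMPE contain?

Asparagine (N) and glutamine (Q) have uncharged amide side chains.
Matching residues: N8, N14.

2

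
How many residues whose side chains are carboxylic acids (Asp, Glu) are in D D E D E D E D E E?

10

Matching residues: D1, D2, E3, D4, E5, D6, E7, D8, E9, E10.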